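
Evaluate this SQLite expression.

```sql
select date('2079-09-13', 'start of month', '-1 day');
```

2079-08-31

`start of month` rewinds 2079-09-13 to 2079-09-01.
Going back 1 day from 2079-09-01 reaches 2079-08-31 (last day of August, 31 days).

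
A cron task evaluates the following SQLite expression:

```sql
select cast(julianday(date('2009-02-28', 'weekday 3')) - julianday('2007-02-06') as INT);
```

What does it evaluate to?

757

`weekday 3` advances to the next Wednesday; 2009-02-28 is a Saturday, so it moves forward to 2009-03-04.
22 days remain in February 2007 after the 6th (28 − 6).
Full months from March 2007 through February 2009 contribute their day counts.
Then 4 days into March 2009.
Total: 22 + 31 + 30 + 31 + 30 + 31 + 31 + 30 + 31 + 30 + 31 + 31 + 29 + 31 + 30 + 31 + 30 + 31 + 31 + 30 + 31 + 30 + 31 + 31 + 28 + 4 = 757.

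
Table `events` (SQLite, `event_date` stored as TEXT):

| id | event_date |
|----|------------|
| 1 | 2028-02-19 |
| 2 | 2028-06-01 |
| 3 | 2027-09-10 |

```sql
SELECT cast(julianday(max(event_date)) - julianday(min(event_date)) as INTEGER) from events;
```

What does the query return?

265

MIN = 2027-09-10, MAX = 2028-06-01.
20 days remain in September 2027 after the 10th (30 − 10).
Full months from October 2027 through May 2028 contribute their day counts.
Then 1 day into June 2028.
Total: 20 + 31 + 30 + 31 + 31 + 29 + 31 + 30 + 31 + 1 = 265.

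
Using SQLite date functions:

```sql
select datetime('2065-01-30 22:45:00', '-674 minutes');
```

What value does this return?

2065-01-30 11:31:00

674 minutes = 11h 14m; -674 minutes from 2065-01-30 22:45:00 is 2065-01-30 11:31:00.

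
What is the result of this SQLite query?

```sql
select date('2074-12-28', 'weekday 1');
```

`weekday 1` advances to the next Monday; 2074-12-28 is a Friday, so it moves forward to 2074-12-31.

2074-12-31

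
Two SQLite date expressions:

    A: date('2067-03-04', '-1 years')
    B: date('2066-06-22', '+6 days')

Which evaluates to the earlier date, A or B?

A

A = 2066-03-04.
B = 2066-06-28.
A is earlier.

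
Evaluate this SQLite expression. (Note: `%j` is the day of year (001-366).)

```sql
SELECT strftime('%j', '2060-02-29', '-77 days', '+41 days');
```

024

First apply '-77 days', '+41 days': 2060-02-29 → 2060-01-24.
Day-of-year for 2060-01-24: days since 2060-01-01 inclusive = 24, zero-padded to 024.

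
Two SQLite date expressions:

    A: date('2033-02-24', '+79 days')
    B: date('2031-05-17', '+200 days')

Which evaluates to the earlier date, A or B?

A = 2033-05-14.
B = 2031-12-03.
B is earlier.

B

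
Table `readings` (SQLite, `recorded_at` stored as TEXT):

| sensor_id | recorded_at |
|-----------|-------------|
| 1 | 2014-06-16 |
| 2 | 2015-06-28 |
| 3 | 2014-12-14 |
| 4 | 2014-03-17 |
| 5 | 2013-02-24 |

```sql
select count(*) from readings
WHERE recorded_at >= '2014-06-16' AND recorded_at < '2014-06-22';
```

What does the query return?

1

Rows in [2014-06-16, 2014-06-22): 2014-06-16 → 1 row.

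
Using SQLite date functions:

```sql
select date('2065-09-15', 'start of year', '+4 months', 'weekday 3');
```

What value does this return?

2065-05-06

`start of year` rewinds 2065-09-15 to 2065-01-01.
Adding +4 months to 2065-01-01 gives 2065-05-01.
`weekday 3` advances to the next Wednesday; 2065-05-01 is a Friday, so it moves forward to 2065-05-06.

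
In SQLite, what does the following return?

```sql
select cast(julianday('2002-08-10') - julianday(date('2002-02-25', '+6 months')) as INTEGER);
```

Adding +6 months to 2002-02-25 gives 2002-08-25.
Both dates are in August 2002: 25 − 10 = 15.
The subtraction is earlier − later, so the result is −15 → -15.

-15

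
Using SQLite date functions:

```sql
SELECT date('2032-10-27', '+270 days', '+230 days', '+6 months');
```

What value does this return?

Applying '+270 days' to 2032-10-27: counting 270 days forward gives 2033-07-24.
Applying '+230 days' to 2033-07-24: counting 230 days forward gives 2034-03-11.
Adding +6 months to 2034-03-11 gives 2034-09-11.

2034-09-11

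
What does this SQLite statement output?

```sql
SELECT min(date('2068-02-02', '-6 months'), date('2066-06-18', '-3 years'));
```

2063-06-18

date('2068-02-02', '-6 months') → 2067-08-02.
date('2066-06-18', '-3 years') → 2063-06-18.
Earlier of the two is 2063-06-18.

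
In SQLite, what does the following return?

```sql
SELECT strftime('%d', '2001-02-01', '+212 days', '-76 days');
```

17

First apply '+212 days', '-76 days': 2001-02-01 → 2001-06-17.
`%d` extracts the 2-digit day of month: 17.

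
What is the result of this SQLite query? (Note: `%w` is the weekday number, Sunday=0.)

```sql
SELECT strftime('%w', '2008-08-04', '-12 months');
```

First apply '-12 months': 2008-08-04 → 2007-08-04.
2007-08-04 is a Saturday; with Sunday=0 that is 6.

6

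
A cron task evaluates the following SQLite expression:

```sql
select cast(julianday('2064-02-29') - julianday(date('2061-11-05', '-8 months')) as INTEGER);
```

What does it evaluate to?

1091

Adding -8 months to 2061-11-05 gives 2061-03-05.
26 days remain in March 2061 after the 5th (31 − 5).
Full months from April 2061 through January 2064 contribute their day counts.
Then 29 days into February 2064.
Total: 26 + 30 + 31 + 30 + 31 + 31 + 30 + 31 + 30 + 31 + 31 + 28 + 31 + 30 + 31 + 30 + 31 + 31 + 30 + 31 + 30 + 31 + 31 + 28 + 31 + 30 + 31 + 30 + 31 + 31 + 30 + 31 + 30 + 31 + 31 + 29 = 1091.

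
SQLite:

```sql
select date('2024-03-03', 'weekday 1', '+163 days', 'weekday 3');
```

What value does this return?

`weekday 1` advances to the next Monday; 2024-03-03 is a Sunday, so it moves forward to 2024-03-04.
Applying '+163 days' to 2024-03-04: counting 163 days forward gives 2024-08-14.
`weekday 3` advances to the next Wednesday; 2024-08-14 is already a Wednesday, so it stays at 2024-08-14.

2024-08-14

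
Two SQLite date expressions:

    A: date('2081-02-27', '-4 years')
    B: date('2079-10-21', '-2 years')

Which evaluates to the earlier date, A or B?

A

A = 2077-02-27.
B = 2077-10-21.
A is earlier.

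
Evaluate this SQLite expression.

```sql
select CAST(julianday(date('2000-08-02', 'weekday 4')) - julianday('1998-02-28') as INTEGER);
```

`weekday 4` advances to the next Thursday; 2000-08-02 is a Wednesday, so it moves forward to 2000-08-03.
0 days remain in February 1998 after the 28th (28 − 28).
Full months from March 1998 through July 2000 contribute their day counts.
Then 3 days into August 2000.
Total: 0 + 31 + 30 + 31 + 30 + 31 + 31 + 30 + 31 + 30 + 31 + 31 + 28 + 31 + 30 + 31 + 30 + 31 + 31 + 30 + 31 + 30 + 31 + 31 + 29 + 31 + 30 + 31 + 30 + 31 + 3 = 887.

887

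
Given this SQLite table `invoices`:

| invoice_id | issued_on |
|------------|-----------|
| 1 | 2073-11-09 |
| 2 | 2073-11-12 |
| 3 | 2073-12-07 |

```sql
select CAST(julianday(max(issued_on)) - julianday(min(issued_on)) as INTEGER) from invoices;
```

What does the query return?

28

MIN = 2073-11-09, MAX = 2073-12-07.
21 days remain in November 2073 after the 9th (30 − 9).
Then 7 days into December 2073.
Total: 21 + 7 = 28.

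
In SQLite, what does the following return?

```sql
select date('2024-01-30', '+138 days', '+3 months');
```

Applying '+138 days' to 2024-01-30: counting 138 days forward gives 2024-06-16.
Adding +3 months to 2024-06-16 gives 2024-09-16.

2024-09-16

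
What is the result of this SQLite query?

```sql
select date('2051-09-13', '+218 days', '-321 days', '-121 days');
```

2051-02-01

Applying '+218 days' to 2051-09-13: counting 218 days forward gives 2052-04-18.
Applying '-321 days' to 2052-04-18: counting 321 days back gives 2051-06-02.
Applying '-121 days' to 2051-06-02: counting 121 days back gives 2051-02-01.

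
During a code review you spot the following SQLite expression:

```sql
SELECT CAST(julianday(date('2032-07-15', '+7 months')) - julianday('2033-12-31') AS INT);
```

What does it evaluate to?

Adding +7 months to 2032-07-15 gives 2033-02-15.
13 days remain in February 2033 after the 15th (28 − 15).
Full months from March 2033 through November 2033 contribute their day counts.
Then 31 days into December 2033.
Total: 13 + 31 + 30 + 31 + 30 + 31 + 31 + 30 + 31 + 30 + 31 = 319.
The subtraction is earlier − later, so the result is −319 → -319.

-319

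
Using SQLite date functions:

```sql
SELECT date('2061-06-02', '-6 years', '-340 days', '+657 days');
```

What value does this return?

2056-04-14

Adding -6 years to 2061-06-02 gives 2055-06-02.
Applying '-340 days' to 2055-06-02: counting 340 days back gives 2054-06-27.
Applying '+657 days' to 2054-06-27: counting 657 days forward gives 2056-04-14.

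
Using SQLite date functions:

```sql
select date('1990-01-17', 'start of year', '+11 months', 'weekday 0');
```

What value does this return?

`start of year` rewinds 1990-01-17 to 1990-01-01.
Adding +11 months to 1990-01-01 gives 1990-12-01.
`weekday 0` advances to the next Sunday; 1990-12-01 is a Saturday, so it moves forward to 1990-12-02.

1990-12-02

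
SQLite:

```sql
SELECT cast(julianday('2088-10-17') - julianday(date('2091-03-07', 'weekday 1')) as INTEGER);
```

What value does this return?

`weekday 1` advances to the next Monday; 2091-03-07 is a Wednesday, so it moves forward to 2091-03-12.
14 days remain in October 2088 after the 17th (31 − 17).
Full months from November 2088 through February 2091 contribute their day counts.
Then 12 days into March 2091.
Total: 14 + 30 + 31 + 31 + 28 + 31 + 30 + 31 + 30 + 31 + 31 + 30 + 31 + 30 + 31 + 31 + 28 + 31 + 30 + 31 + 30 + 31 + 31 + 30 + 31 + 30 + 31 + 31 + 28 + 12 = 876.
The subtraction is earlier − later, so the result is −876 → -876.

-876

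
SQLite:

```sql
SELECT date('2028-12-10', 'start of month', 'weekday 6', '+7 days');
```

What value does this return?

`start of month` rewinds 2028-12-10 to 2028-12-01.
`weekday 6` advances to the next Saturday; 2028-12-01 is a Friday, so it moves forward to 2028-12-02.
Advancing 7 more days within December lands on 2028-12-09.

2028-12-09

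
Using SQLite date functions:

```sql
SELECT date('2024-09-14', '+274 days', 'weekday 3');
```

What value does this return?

Applying '+274 days' to 2024-09-14: counting 274 days forward gives 2025-06-15.
`weekday 3` advances to the next Wednesday; 2025-06-15 is a Sunday, so it moves forward to 2025-06-18.

2025-06-18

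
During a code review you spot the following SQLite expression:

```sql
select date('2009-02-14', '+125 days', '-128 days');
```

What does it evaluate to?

2009-02-11

Applying '+125 days' to 2009-02-14: counting 125 days forward gives 2009-06-19.
Applying '-128 days' to 2009-06-19: counting 128 days back gives 2009-02-11.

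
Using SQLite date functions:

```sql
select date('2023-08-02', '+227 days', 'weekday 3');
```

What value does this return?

Applying '+227 days' to 2023-08-02: counting 227 days forward gives 2024-03-16.
`weekday 3` advances to the next Wednesday; 2024-03-16 is a Saturday, so it moves forward to 2024-03-20.

2024-03-20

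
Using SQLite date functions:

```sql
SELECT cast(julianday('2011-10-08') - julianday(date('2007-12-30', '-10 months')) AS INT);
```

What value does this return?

Adding -10 months to 2007-12-30 targets 2007-02-30. February 2007 has only 28 days, so SQLite normalizes the 2-day overflow forward to 2007-03-02.
29 days remain in March 2007 after the 2nd (31 − 2).
Full months from April 2007 through September 2011 contribute their day counts.
Then 8 days into October 2011.
Total: 29 + 30 + 31 + 30 + 31 + 31 + 30 + 31 + 30 + 31 + 31 + 29 + 31 + 30 + 31 + 30 + 31 + 31 + 30 + 31 + 30 + 31 + 31 + 28 + 31 + 30 + 31 + 30 + 31 + 31 + 30 + 31 + 30 + 31 + 31 + 28 + 31 + 30 + 31 + 30 + 31 + 31 + 30 + 31 + 30 + 31 + 31 + 28 + 31 + 30 + 31 + 30 + 31 + 31 + 30 + 8 = 1681.

1681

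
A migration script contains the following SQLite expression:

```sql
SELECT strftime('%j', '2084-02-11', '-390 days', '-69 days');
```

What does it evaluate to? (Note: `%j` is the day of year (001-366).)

313

First apply '-390 days', '-69 days': 2084-02-11 → 2082-11-09.
Day-of-year for 2082-11-09: days since 2082-01-01 inclusive = 313, zero-padded to 313.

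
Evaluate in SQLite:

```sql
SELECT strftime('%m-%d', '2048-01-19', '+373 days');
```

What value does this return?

First apply '+373 days': 2048-01-19 → 2049-01-26.
`%m-%d` extracts the month-day: 01-26.

01-26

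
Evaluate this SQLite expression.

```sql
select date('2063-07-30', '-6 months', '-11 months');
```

2062-03-02

Adding -6 months to 2063-07-30 gives 2063-01-30.
Adding -11 months to 2063-01-30 targets 2062-02-30. February 2062 has only 28 days, so SQLite normalizes the 2-day overflow forward to 2062-03-02.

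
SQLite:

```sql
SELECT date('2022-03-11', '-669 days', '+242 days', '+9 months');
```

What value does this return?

Applying '-669 days' to 2022-03-11: counting 669 days back gives 2020-05-11.
Applying '+242 days' to 2020-05-11: counting 242 days forward gives 2021-01-08.
Adding +9 months to 2021-01-08 gives 2021-10-08.

2021-10-08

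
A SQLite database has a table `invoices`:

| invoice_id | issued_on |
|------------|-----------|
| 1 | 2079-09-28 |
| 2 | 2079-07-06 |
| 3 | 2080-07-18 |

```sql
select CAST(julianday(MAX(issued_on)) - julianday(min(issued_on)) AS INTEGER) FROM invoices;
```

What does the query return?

MIN = 2079-07-06, MAX = 2080-07-18.
25 days remain in July 2079 after the 6th (31 − 6).
Full months from August 2079 through June 2080 contribute their day counts.
Then 18 days into July 2080.
Total: 25 + 31 + 30 + 31 + 30 + 31 + 31 + 29 + 31 + 30 + 31 + 30 + 18 = 378.

378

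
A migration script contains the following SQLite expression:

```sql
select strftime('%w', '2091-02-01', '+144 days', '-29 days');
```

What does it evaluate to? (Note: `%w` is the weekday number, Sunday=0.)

0

First apply '+144 days', '-29 days': 2091-02-01 → 2091-05-27.
2091-05-27 is a Sunday; with Sunday=0 that is 0.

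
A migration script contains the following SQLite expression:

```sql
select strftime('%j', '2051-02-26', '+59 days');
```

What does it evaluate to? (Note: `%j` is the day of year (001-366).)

First apply '+59 days': 2051-02-26 → 2051-04-26.
Day-of-year for 2051-04-26: days since 2051-01-01 inclusive = 116, zero-padded to 116.

116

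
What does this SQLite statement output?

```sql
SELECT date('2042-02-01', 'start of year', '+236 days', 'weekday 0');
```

`start of year` rewinds 2042-02-01 to 2042-01-01.
Applying '+236 days' to 2042-01-01: counting 236 days forward gives 2042-08-25.
`weekday 0` advances to the next Sunday; 2042-08-25 is a Monday, so it moves forward to 2042-08-31.

2042-08-31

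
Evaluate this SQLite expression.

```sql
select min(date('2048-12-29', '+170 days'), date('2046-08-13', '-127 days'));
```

date('2048-12-29', '+170 days') → 2049-06-17.
date('2046-08-13', '-127 days') → 2046-04-08.
Earlier of the two is 2046-04-08.

2046-04-08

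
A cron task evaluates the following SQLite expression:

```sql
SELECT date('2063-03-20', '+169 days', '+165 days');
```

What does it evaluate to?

Applying '+169 days' to 2063-03-20: counting 169 days forward gives 2063-09-05.
Applying '+165 days' to 2063-09-05: counting 165 days forward gives 2064-02-17.

2064-02-17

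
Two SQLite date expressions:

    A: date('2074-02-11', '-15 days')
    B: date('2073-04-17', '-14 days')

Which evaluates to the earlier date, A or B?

A = 2074-01-27.
B = 2073-04-03.
B is earlier.

B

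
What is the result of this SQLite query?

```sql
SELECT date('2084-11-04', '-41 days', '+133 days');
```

Applying '-41 days' to 2084-11-04: counting 41 days back gives 2084-09-24.
Applying '+133 days' to 2084-09-24: counting 133 days forward gives 2085-02-04.

2085-02-04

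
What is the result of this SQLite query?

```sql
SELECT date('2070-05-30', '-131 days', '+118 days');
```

Applying '-131 days' to 2070-05-30: counting 131 days back gives 2070-01-19.
Applying '+118 days' to 2070-01-19: counting 118 days forward gives 2070-05-17.

2070-05-17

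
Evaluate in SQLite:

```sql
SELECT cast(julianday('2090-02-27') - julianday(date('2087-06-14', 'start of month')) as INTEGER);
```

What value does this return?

1002

`start of month` rewinds 2087-06-14 to 2087-06-01.
29 days remain in June 2087 after the 1st (30 − 1).
Full months from July 2087 through January 2090 contribute their day counts.
Then 27 days into February 2090.
Total: 29 + 31 + 31 + 30 + 31 + 30 + 31 + 31 + 29 + 31 + 30 + 31 + 30 + 31 + 31 + 30 + 31 + 30 + 31 + 31 + 28 + 31 + 30 + 31 + 30 + 31 + 31 + 30 + 31 + 30 + 31 + 31 + 27 = 1002.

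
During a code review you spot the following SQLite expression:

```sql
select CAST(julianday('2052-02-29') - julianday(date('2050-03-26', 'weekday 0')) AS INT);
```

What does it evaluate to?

`weekday 0` advances to the next Sunday; 2050-03-26 is a Saturday, so it moves forward to 2050-03-27.
4 days remain in March 2050 after the 27th (31 − 27).
Full months from April 2050 through January 2052 contribute their day counts.
Then 29 days into February 2052.
Total: 4 + 30 + 31 + 30 + 31 + 31 + 30 + 31 + 30 + 31 + 31 + 28 + 31 + 30 + 31 + 30 + 31 + 31 + 30 + 31 + 30 + 31 + 31 + 29 = 704.

704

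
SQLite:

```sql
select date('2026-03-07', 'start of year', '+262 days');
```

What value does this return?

`start of year` rewinds 2026-03-07 to 2026-01-01.
Applying '+262 days' to 2026-01-01: counting 262 days forward gives 2026-09-20.

2026-09-20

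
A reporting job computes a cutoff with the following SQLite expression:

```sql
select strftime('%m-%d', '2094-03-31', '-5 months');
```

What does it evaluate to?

10-31

First apply '-5 months': 2094-03-31 → 2093-10-31.
`%m-%d` extracts the month-day: 10-31.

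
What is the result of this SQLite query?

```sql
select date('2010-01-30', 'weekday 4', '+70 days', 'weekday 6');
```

2010-04-17

`weekday 4` advances to the next Thursday; 2010-01-30 is a Saturday, so it moves forward to 2010-02-04.
Applying '+70 days' to 2010-02-04: counting 70 days forward gives 2010-04-15.
`weekday 6` advances to the next Saturday; 2010-04-15 is a Thursday, so it moves forward to 2010-04-17.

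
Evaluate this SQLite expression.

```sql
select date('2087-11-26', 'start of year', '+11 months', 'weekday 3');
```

2087-12-03

`start of year` rewinds 2087-11-26 to 2087-01-01.
Adding +11 months to 2087-01-01 gives 2087-12-01.
`weekday 3` advances to the next Wednesday; 2087-12-01 is a Monday, so it moves forward to 2087-12-03.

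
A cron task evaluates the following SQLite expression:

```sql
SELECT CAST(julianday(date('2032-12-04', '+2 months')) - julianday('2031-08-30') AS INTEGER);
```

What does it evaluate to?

524

Adding +2 months to 2032-12-04 gives 2033-02-04.
1 day remains in August 2031 after the 30th (31 − 30).
Full months from September 2031 through January 2033 contribute their day counts.
Then 4 days into February 2033.
Total: 1 + 30 + 31 + 30 + 31 + 31 + 29 + 31 + 30 + 31 + 30 + 31 + 31 + 30 + 31 + 30 + 31 + 31 + 4 = 524.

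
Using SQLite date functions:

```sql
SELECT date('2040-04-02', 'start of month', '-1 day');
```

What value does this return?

2040-03-31

`start of month` rewinds 2040-04-02 to 2040-04-01.
Going back 1 day from 2040-04-01 reaches 2040-03-31 (last day of March, 31 days).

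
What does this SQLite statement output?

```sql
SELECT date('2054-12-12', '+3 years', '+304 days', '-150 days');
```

2058-05-15

Adding +3 years to 2054-12-12 gives 2057-12-12.
Applying '+304 days' to 2057-12-12: counting 304 days forward gives 2058-10-12.
Applying '-150 days' to 2058-10-12: counting 150 days back gives 2058-05-15.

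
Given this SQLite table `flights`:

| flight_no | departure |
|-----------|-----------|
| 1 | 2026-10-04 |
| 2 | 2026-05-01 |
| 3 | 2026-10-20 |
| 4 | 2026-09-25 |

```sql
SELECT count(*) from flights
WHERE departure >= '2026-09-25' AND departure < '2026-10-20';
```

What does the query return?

2

Rows in [2026-09-25, 2026-10-20): 2026-10-04, 2026-09-25 → 2 rows.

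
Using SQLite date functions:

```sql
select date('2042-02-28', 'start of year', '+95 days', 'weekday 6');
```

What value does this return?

`start of year` rewinds 2042-02-28 to 2042-01-01.
Applying '+95 days' to 2042-01-01: counting 95 days forward gives 2042-04-06.
`weekday 6` advances to the next Saturday; 2042-04-06 is a Sunday, so it moves forward to 2042-04-12.

2042-04-12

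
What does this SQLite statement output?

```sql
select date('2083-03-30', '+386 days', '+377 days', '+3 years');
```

Applying '+386 days' to 2083-03-30: counting 386 days forward gives 2084-04-19.
Applying '+377 days' to 2084-04-19: counting 377 days forward gives 2085-05-01.
Adding +3 years to 2085-05-01 gives 2088-05-01.

2088-05-01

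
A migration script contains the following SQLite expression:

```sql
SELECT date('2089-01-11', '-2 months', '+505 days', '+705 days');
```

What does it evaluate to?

2092-03-05

Adding -2 months to 2089-01-11 gives 2088-11-11.
Applying '+505 days' to 2088-11-11: counting 505 days forward gives 2090-03-31.
Applying '+705 days' to 2090-03-31: counting 705 days forward gives 2092-03-05.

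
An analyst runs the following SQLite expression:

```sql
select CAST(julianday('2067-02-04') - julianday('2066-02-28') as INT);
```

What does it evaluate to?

341

0 days remain in February 2066 after the 28th (28 − 28).
Full months from March 2066 through January 2067 contribute their day counts.
Then 4 days into February 2067.
Total: 0 + 31 + 30 + 31 + 30 + 31 + 31 + 30 + 31 + 30 + 31 + 31 + 4 = 341.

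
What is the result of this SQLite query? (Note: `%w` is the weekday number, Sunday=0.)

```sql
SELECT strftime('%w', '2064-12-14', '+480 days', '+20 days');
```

3

First apply '+480 days', '+20 days': 2064-12-14 → 2066-04-28.
2066-04-28 is a Wednesday; with Sunday=0 that is 3.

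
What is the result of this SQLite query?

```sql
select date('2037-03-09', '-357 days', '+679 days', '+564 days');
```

2039-08-12

Applying '-357 days' to 2037-03-09: counting 357 days back gives 2036-03-17.
Applying '+679 days' to 2036-03-17: counting 679 days forward gives 2038-01-25.
Applying '+564 days' to 2038-01-25: counting 564 days forward gives 2039-08-12.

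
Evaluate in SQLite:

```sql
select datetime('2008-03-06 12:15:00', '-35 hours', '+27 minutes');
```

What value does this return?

-35 hours from 2008-03-06 12:15:00 is 2008-03-05 01:15:00 (crosses midnight).
+27 minutes from 2008-03-05 01:15:00 is 2008-03-05 01:42:00.

2008-03-05 01:42:00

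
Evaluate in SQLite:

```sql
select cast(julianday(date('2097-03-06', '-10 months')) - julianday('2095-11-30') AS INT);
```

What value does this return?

158

Adding -10 months to 2097-03-06 gives 2096-05-06.
0 days remain in November 2095 after the 30th (30 − 30).
December 2095: 31 days.
January 2096: 31 days.
February 2096: 29 days (leap year).
March 2096: 31 days.
April 2096: 30 days.
Then 6 days into May 2096.
Total: 0 + 31 + 31 + 29 + 31 + 30 + 6 = 158.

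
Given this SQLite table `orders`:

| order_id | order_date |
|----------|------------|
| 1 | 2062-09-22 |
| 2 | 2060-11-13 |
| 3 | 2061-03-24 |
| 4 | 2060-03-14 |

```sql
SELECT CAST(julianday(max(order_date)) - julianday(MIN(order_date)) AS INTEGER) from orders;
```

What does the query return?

922

MIN = 2060-03-14, MAX = 2062-09-22.
17 days remain in March 2060 after the 14th (31 − 14).
Full months from April 2060 through August 2062 contribute their day counts.
Then 22 days into September 2062.
Total: 17 + 30 + 31 + 30 + 31 + 31 + 30 + 31 + 30 + 31 + 31 + 28 + 31 + 30 + 31 + 30 + 31 + 31 + 30 + 31 + 30 + 31 + 31 + 28 + 31 + 30 + 31 + 30 + 31 + 31 + 22 = 922.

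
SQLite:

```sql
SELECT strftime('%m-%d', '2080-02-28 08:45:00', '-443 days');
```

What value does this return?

First apply '-443 days': 2080-02-28 08:45:00 → 2078-12-12 08:45:00.
`%m-%d` extracts the month-day: 12-12.

12-12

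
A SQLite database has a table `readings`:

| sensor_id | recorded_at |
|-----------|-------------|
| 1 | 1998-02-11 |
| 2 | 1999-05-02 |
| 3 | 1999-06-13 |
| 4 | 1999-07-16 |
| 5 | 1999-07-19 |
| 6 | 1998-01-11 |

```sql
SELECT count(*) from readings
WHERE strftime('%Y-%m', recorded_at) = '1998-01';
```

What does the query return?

Rows with year-month 1998-01: 1998-01-11 → 1.

1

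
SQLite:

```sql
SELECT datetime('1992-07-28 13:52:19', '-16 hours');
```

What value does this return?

1992-07-27 21:52:19

-16 hours from 1992-07-28 13:52:19 is 1992-07-27 21:52:19 (crosses midnight).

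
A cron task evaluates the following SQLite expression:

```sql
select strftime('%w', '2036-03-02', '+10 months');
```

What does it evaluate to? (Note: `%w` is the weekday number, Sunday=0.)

First apply '+10 months': 2036-03-02 → 2037-01-02.
2037-01-02 is a Friday; with Sunday=0 that is 5.

5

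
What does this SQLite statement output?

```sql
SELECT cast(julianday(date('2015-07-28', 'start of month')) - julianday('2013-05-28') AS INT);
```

`start of month` rewinds 2015-07-28 to 2015-07-01.
3 days remain in May 2013 after the 28th (31 − 28).
Full months from June 2013 through June 2015 contribute their day counts.
Then 1 day into July 2015.
Total: 3 + 30 + 31 + 31 + 30 + 31 + 30 + 31 + 31 + 28 + 31 + 30 + 31 + 30 + 31 + 31 + 30 + 31 + 30 + 31 + 31 + 28 + 31 + 30 + 31 + 30 + 1 = 764.

764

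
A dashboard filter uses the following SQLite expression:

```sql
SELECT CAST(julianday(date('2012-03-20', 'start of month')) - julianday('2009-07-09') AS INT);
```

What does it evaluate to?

966

`start of month` rewinds 2012-03-20 to 2012-03-01.
22 days remain in July 2009 after the 9th (31 − 9).
Full months from August 2009 through February 2012 contribute their day counts.
Then 1 day into March 2012.
Total: 22 + 31 + 30 + 31 + 30 + 31 + 31 + 28 + 31 + 30 + 31 + 30 + 31 + 31 + 30 + 31 + 30 + 31 + 31 + 28 + 31 + 30 + 31 + 30 + 31 + 31 + 30 + 31 + 30 + 31 + 31 + 29 + 1 = 966.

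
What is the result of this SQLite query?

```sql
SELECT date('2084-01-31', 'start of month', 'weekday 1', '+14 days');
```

2084-01-17

`start of month` rewinds 2084-01-31 to 2084-01-01.
`weekday 1` advances to the next Monday; 2084-01-01 is a Saturday, so it moves forward to 2084-01-03.
Advancing 14 more days within January lands on 2084-01-17.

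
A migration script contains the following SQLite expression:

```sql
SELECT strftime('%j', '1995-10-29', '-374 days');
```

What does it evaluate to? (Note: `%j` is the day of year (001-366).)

293

First apply '-374 days': 1995-10-29 → 1994-10-20.
Day-of-year for 1994-10-20: days since 1994-01-01 inclusive = 293, zero-padded to 293.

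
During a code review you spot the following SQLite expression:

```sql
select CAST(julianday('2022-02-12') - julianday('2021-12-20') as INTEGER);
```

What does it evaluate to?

11 days remain in December 2021 after the 20th (31 − 20).
January 2022: 31 days.
Then 12 days into February 2022.
Total: 11 + 31 + 12 = 54.

54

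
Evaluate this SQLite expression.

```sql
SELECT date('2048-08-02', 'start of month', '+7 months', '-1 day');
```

2049-02-28

`start of month` rewinds 2048-08-02 to 2048-08-01.
Adding +7 months to 2048-08-01 gives 2049-03-01.
Going back 1 day from 2049-03-01 reaches 2049-02-28 (last day of February, 28 days).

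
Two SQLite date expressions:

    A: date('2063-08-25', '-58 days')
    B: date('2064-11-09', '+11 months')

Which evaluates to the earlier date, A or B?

A = 2063-06-28.
B = 2065-10-09.
A is earlier.

A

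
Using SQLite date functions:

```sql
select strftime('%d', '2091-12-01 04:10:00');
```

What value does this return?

01

`%d` extracts the 2-digit day of month: 01.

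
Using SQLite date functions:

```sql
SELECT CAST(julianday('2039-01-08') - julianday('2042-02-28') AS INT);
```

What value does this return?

23 days remain in January 2039 after the 8th (31 − 8).
Full months from February 2039 through January 2042 contribute their day counts.
Then 28 days into February 2042.
Total: 23 + 28 + 31 + 30 + 31 + 30 + 31 + 31 + 30 + 31 + 30 + 31 + 31 + 29 + 31 + 30 + 31 + 30 + 31 + 31 + 30 + 31 + 30 + 31 + 31 + 28 + 31 + 30 + 31 + 30 + 31 + 31 + 30 + 31 + 30 + 31 + 31 + 28 = 1147.
The subtraction is earlier − later, so the result is −1147 → -1147.

-1147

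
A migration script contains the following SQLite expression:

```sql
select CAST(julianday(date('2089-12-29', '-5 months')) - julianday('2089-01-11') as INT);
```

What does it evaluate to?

199

Adding -5 months to 2089-12-29 gives 2089-07-29.
20 days remain in January 2089 after the 11th (31 − 11).
February 2089: 28 days.
March 2089: 31 days.
April 2089: 30 days.
May 2089: 31 days.
June 2089: 30 days.
Then 29 days into July 2089.
Total: 20 + 28 + 31 + 30 + 31 + 30 + 29 = 199.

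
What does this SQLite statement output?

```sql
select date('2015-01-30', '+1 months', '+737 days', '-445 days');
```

Adding +1 month to 2015-01-30 targets 2015-02-30. February 2015 has only 28 days, so SQLite normalizes the 2-day overflow forward to 2015-03-02.
Applying '+737 days' to 2015-03-02: counting 737 days forward gives 2017-03-08.
Applying '-445 days' to 2017-03-08: counting 445 days back gives 2015-12-19.

2015-12-19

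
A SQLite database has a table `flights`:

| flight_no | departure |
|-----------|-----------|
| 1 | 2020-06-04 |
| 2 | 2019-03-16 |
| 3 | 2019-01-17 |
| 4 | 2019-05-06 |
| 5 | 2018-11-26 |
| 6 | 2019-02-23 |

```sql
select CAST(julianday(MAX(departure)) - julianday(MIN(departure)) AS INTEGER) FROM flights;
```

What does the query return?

556

MIN = 2018-11-26, MAX = 2020-06-04.
4 days remain in November 2018 after the 26th (30 − 26).
Full months from December 2018 through May 2020 contribute their day counts.
Then 4 days into June 2020.
Total: 4 + 31 + 31 + 28 + 31 + 30 + 31 + 30 + 31 + 31 + 30 + 31 + 30 + 31 + 31 + 29 + 31 + 30 + 31 + 4 = 556.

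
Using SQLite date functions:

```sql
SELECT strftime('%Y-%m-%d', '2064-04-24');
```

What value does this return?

`%Y-%m-%d` extracts the ISO date: 2064-04-24.

2064-04-24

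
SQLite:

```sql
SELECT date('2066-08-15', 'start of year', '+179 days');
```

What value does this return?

2066-06-29

`start of year` rewinds 2066-08-15 to 2066-01-01.
Applying '+179 days' to 2066-01-01: counting 179 days forward gives 2066-06-29.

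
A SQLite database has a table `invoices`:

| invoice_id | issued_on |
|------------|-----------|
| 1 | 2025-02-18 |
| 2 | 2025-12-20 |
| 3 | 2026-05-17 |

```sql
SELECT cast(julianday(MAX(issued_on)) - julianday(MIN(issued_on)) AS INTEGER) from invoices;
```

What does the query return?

453

MIN = 2025-02-18, MAX = 2026-05-17.
10 days remain in February 2025 after the 18th (28 − 18).
Full months from March 2025 through April 2026 contribute their day counts.
Then 17 days into May 2026.
Total: 10 + 31 + 30 + 31 + 30 + 31 + 31 + 30 + 31 + 30 + 31 + 31 + 28 + 31 + 30 + 17 = 453.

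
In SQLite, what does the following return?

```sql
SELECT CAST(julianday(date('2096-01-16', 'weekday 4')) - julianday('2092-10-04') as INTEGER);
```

1202

`weekday 4` advances to the next Thursday; 2096-01-16 is a Monday, so it moves forward to 2096-01-19.
27 days remain in October 2092 after the 4th (31 − 4).
Full months from November 2092 through December 2095 contribute their day counts.
Then 19 days into January 2096.
Total: 27 + 30 + 31 + 31 + 28 + 31 + 30 + 31 + 30 + 31 + 31 + 30 + 31 + 30 + 31 + 31 + 28 + 31 + 30 + 31 + 30 + 31 + 31 + 30 + 31 + 30 + 31 + 31 + 28 + 31 + 30 + 31 + 30 + 31 + 31 + 30 + 31 + 30 + 31 + 19 = 1202.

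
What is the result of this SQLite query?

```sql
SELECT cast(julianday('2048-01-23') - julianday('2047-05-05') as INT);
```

263

26 days remain in May 2047 after the 5th (31 − 5).
Full months from June 2047 through December 2047 contribute their day counts.
Then 23 days into January 2048.
Total: 26 + 30 + 31 + 31 + 30 + 31 + 30 + 31 + 23 = 263.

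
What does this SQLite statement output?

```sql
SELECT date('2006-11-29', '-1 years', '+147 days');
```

2006-04-25

Adding -1 year to 2006-11-29 gives 2005-11-29.
Applying '+147 days' to 2005-11-29: counting 147 days forward gives 2006-04-25.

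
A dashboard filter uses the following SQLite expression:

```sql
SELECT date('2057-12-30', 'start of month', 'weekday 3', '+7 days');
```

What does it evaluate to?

`start of month` rewinds 2057-12-30 to 2057-12-01.
`weekday 3` advances to the next Wednesday; 2057-12-01 is a Saturday, so it moves forward to 2057-12-05.
Advancing 7 more days within December lands on 2057-12-12.

2057-12-12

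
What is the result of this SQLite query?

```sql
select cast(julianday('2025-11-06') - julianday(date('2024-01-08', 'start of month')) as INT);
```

675

`start of month` rewinds 2024-01-08 to 2024-01-01.
30 days remain in January 2024 after the 1st (31 − 1).
Full months from February 2024 through October 2025 contribute their day counts.
Then 6 days into November 2025.
Total: 30 + 29 + 31 + 30 + 31 + 30 + 31 + 31 + 30 + 31 + 30 + 31 + 31 + 28 + 31 + 30 + 31 + 30 + 31 + 31 + 30 + 31 + 6 = 675.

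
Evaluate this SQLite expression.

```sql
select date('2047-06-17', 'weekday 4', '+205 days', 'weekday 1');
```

`weekday 4` advances to the next Thursday; 2047-06-17 is a Monday, so it moves forward to 2047-06-20.
Applying '+205 days' to 2047-06-20: counting 205 days forward gives 2048-01-11.
`weekday 1` advances to the next Monday; 2048-01-11 is a Saturday, so it moves forward to 2048-01-13.

2048-01-13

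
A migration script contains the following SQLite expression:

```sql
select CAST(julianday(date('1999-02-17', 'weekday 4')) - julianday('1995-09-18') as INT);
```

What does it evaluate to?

`weekday 4` advances to the next Thursday; 1999-02-17 is a Wednesday, so it moves forward to 1999-02-18.
12 days remain in September 1995 after the 18th (30 − 18).
Full months from October 1995 through January 1999 contribute their day counts.
Then 18 days into February 1999.
Total: 12 + 31 + 30 + 31 + 31 + 29 + 31 + 30 + 31 + 30 + 31 + 31 + 30 + 31 + 30 + 31 + 31 + 28 + 31 + 30 + 31 + 30 + 31 + 31 + 30 + 31 + 30 + 31 + 31 + 28 + 31 + 30 + 31 + 30 + 31 + 31 + 30 + 31 + 30 + 31 + 31 + 18 = 1249.

1249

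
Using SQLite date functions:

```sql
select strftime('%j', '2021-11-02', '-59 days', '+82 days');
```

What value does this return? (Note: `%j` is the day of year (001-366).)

329

First apply '-59 days', '+82 days': 2021-11-02 → 2021-11-25.
Day-of-year for 2021-11-25: days since 2021-01-01 inclusive = 329, zero-padded to 329.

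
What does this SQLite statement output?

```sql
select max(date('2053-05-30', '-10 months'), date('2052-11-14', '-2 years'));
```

2052-07-30

date('2053-05-30', '-10 months') → 2052-07-30.
date('2052-11-14', '-2 years') → 2050-11-14.
Later of the two is 2052-07-30.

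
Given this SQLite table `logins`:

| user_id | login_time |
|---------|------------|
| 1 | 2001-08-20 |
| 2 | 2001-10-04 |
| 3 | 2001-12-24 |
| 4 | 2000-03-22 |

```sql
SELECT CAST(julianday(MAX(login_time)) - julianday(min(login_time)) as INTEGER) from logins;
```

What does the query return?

MIN = 2000-03-22, MAX = 2001-12-24.
9 days remain in March 2000 after the 22nd (31 − 22).
Full months from April 2000 through November 2001 contribute their day counts.
Then 24 days into December 2001.
Total: 9 + 30 + 31 + 30 + 31 + 31 + 30 + 31 + 30 + 31 + 31 + 28 + 31 + 30 + 31 + 30 + 31 + 31 + 30 + 31 + 30 + 24 = 642.

642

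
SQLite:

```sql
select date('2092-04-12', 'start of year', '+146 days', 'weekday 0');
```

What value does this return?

`start of year` rewinds 2092-04-12 to 2092-01-01.
Applying '+146 days' to 2092-01-01: counting 146 days forward gives 2092-05-26.
`weekday 0` advances to the next Sunday; 2092-05-26 is a Monday, so it moves forward to 2092-06-01.

2092-06-01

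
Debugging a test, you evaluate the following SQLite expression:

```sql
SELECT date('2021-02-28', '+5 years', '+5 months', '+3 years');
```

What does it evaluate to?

Adding +5 years to 2021-02-28 gives 2026-02-28.
Adding +5 months to 2026-02-28 gives 2026-07-28.
Adding +3 years to 2026-07-28 gives 2029-07-28.

2029-07-28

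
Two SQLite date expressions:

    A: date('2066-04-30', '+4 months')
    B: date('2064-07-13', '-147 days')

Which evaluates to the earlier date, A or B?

B

A = 2066-08-30.
B = 2064-02-17.
B is earlier.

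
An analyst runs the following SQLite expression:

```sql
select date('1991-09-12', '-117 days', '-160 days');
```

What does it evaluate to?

Applying '-117 days' to 1991-09-12: counting 117 days back gives 1991-05-18.
Applying '-160 days' to 1991-05-18: counting 160 days back gives 1990-12-09.

1990-12-09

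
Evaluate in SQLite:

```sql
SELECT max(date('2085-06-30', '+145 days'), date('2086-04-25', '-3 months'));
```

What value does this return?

date('2085-06-30', '+145 days') → 2085-11-22.
date('2086-04-25', '-3 months') → 2086-01-25.
Later of the two is 2086-01-25.

2086-01-25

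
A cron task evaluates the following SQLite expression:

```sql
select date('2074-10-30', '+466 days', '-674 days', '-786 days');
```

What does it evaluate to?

Applying '+466 days' to 2074-10-30: counting 466 days forward gives 2076-02-08.
Applying '-674 days' to 2076-02-08: counting 674 days back gives 2074-04-05.
Applying '-786 days' to 2074-04-05: counting 786 days back gives 2072-02-09.

2072-02-09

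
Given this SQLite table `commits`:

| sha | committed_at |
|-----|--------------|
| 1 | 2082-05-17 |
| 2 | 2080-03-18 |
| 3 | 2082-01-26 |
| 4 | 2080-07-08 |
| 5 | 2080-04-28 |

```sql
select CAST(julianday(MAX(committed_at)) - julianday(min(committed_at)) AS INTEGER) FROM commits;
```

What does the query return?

MIN = 2080-03-18, MAX = 2082-05-17.
13 days remain in March 2080 after the 18th (31 − 18).
Full months from April 2080 through April 2082 contribute their day counts.
Then 17 days into May 2082.
Total: 13 + 30 + 31 + 30 + 31 + 31 + 30 + 31 + 30 + 31 + 31 + 28 + 31 + 30 + 31 + 30 + 31 + 31 + 30 + 31 + 30 + 31 + 31 + 28 + 31 + 30 + 17 = 790.

790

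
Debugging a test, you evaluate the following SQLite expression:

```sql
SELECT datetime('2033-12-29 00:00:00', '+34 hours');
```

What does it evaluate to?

2033-12-30 10:00:00

+34 hours from 2033-12-29 00:00:00 is 2033-12-30 10:00:00 (crosses midnight).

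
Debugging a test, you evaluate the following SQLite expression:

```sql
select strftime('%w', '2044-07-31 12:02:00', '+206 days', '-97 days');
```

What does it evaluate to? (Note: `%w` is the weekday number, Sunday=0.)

4

First apply '+206 days', '-97 days': 2044-07-31 12:02:00 → 2044-11-17 12:02:00.
2044-11-17 is a Thursday; with Sunday=0 that is 4.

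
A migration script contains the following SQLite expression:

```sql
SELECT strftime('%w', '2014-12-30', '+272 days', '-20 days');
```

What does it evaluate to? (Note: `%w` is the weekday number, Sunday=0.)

2

First apply '+272 days', '-20 days': 2014-12-30 → 2015-09-08.
2015-09-08 is a Tuesday; with Sunday=0 that is 2.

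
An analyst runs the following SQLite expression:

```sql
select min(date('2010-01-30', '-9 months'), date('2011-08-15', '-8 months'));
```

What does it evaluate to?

2009-04-30

date('2010-01-30', '-9 months') → 2009-04-30.
date('2011-08-15', '-8 months') → 2010-12-15.
Earlier of the two is 2009-04-30.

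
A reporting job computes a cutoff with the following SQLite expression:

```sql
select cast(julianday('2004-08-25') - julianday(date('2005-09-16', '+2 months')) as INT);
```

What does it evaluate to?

-448

Adding +2 months to 2005-09-16 gives 2005-11-16.
6 days remain in August 2004 after the 25th (31 − 25).
Full months from September 2004 through October 2005 contribute their day counts.
Then 16 days into November 2005.
Total: 6 + 30 + 31 + 30 + 31 + 31 + 28 + 31 + 30 + 31 + 30 + 31 + 31 + 30 + 31 + 16 = 448.
The subtraction is earlier − later, so the result is −448 → -448.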